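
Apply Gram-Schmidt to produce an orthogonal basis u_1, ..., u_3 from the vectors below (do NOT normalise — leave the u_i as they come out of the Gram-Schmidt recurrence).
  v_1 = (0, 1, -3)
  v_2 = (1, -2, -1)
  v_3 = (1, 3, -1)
Orthogonal basis:
  u_1 = (0, 1, -3)
  u_2 = (1, -21/10, -7/10)
  u_3 = (105/59, 45/59, 15/59)

Apply the Gram-Schmidt recurrence
  u_1 = v_1
  u_i = v_i − Σ_{j<i} ((v_i · u_j) / (u_j · u_j)) · u_j.

Step by step this gives:
  u_1 = (0, 1, -3)
  u_2 = (1, -21/10, -7/10)
  u_3 = (105/59, 45/59, 15/59)

Orthogonality check:
  u_2 · u_1 = 0 (should be 0)
  u_3 · u_1 = 0 (should be 0)
  u_3 · u_2 = 0 (should be 0)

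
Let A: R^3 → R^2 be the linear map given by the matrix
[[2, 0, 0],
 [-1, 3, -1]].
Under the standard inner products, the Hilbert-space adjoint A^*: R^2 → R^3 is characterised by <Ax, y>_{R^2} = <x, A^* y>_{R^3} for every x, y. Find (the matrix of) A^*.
A^* = A^T =
[[2, -1],
 [0, 3],
 [0, -1]]

For real matrices with standard dot products, the defining identity <Ax, y> = <x, A^* y> gives (Ax)^T y = x^T (A^*) y, i.e. x^T A^T y = x^T (A^*) y. Since this holds for all x, y, we must have A^* = A^T. Therefore
A^* =
[[2, -1],
 [0, 3],
 [0, -1]].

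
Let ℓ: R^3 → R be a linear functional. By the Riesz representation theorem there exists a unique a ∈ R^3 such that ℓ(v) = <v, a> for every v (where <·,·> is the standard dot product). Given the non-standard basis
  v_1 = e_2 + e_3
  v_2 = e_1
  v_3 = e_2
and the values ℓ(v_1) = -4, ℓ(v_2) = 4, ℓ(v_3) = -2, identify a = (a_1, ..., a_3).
a = (4, -2, -2)

Write a = (a_1, ..., a_3) in the standard basis. For each basis vector v_i, ℓ(v_i) = <v_i, a> is a linear equation in the a_j's. Collect the n equations into a matrix system V a = ℓ, where row i of V is v_i (expressed in the standard basis). Since V is invertible (lower-triangular with 1s on the diagonal, up to permutation), solve by back-substitution:
  V =
[[0, 1, 1],
 [1, 0, 0],
 [0, 1, 0]]
  V a = (-4, 4, -2)
Solving gives a = (4, -2, -2).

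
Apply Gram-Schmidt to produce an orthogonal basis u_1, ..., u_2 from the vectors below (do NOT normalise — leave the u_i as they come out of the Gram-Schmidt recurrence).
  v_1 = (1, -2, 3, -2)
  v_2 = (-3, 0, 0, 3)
Orthogonal basis:
  u_1 = (1, -2, 3, -2)
  u_2 = (-5/2, -1, 3/2, 2)

Apply the Gram-Schmidt recurrence
  u_1 = v_1
  u_i = v_i − Σ_{j<i} ((v_i · u_j) / (u_j · u_j)) · u_j.

Step by step this gives:
  u_1 = (1, -2, 3, -2)
  u_2 = (-5/2, -1, 3/2, 2)

Orthogonality check:
  u_2 · u_1 = 0 (should be 0)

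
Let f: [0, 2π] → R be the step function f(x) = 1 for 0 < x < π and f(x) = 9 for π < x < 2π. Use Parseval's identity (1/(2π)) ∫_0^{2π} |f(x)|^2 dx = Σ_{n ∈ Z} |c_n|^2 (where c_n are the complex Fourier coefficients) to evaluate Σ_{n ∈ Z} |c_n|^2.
Σ |c_n|^2 = 41

Parseval equates the L^2 energy of f (normalised by 1/(2π)) with the ℓ^2 sum of its Fourier coefficients: (1/(2π)) ∫_0^{2π} |f|^2 = Σ |c_n|^2.
Compute the left side: (1/(2π)) [∫_0^π 1^2 dx + ∫_π^{2π} 9^2 dx] = (1/(2π)) · (1π + 81π) = (1 + 81)/2 = 41.
So Σ_{n ∈ Z} |c_n|^2 = 41.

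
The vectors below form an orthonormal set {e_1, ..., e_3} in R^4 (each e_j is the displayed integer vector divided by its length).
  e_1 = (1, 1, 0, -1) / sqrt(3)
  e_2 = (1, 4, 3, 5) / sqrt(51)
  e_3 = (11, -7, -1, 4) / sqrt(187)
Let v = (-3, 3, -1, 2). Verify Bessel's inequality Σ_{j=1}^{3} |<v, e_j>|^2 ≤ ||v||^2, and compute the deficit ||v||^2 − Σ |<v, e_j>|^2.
Σ |<v, e_j>|^2 = 189/11; ||v||^2 = 23; deficit = 64/11

Write each e_j = u_j / sqrt(<u_j, u_j>) where u_j is the displayed integer vector. Then <v, e_j> = <v, u_j> / sqrt(<u_j, u_j>), so |<v, e_j>|^2 = <v, u_j>^2 / <u_j, u_j>.
Coefficients: <v, e_1> = -2/sqrt(3), <v, e_2> = 16/sqrt(51), <v, e_3> = -45/sqrt(187).
Square and sum: Σ |<v, e_j>|^2 = 189/11.
Compute ||v||^2 = v·v = 23.
Deficit = 23 − 189/11 = 64/11 ≥ 0, confirming Bessel's inequality. (The deficit equals ||v − Σ <v,e_j> e_j||^2, the squared distance from v to span{e_j}.)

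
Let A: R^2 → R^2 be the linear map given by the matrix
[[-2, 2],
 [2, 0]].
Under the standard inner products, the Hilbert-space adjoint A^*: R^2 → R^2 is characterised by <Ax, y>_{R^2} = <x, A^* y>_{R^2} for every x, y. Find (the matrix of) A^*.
A^* = A^T =
[[-2, 2],
 [2, 0]]

For real matrices with standard dot products, the defining identity <Ax, y> = <x, A^* y> gives (Ax)^T y = x^T (A^*) y, i.e. x^T A^T y = x^T (A^*) y. Since this holds for all x, y, we must have A^* = A^T. Therefore
A^* =
[[-2, 2],
 [2, 0]].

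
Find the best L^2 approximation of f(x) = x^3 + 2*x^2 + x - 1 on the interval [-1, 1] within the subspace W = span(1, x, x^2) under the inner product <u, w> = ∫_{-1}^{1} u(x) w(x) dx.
g(x) = 2*x^2 + 8*x/5 - 1

The best approximation g ∈ W is the orthogonal projection of f onto W. Writing g = a_0 + a_1 x + a_2 x^2, the coefficients solve the normal equations G · a = b where
  G_{ij} = <φ_i, φ_j> and b_i = <f, φ_i>, with φ_0 = 1, φ_1 = x, φ_2 = x^2.
G =
  [2, 0, 2/3]
  [0, 2/3, 0]
  [2/3, 0, 2/5],
b = (-2/3, 16/15, 2/15).
Solving gives a_0 = -1, a_1 = 8/5, a_2 = 2, so
  g(x) = 2*x^2 + 8*x/5 - 1.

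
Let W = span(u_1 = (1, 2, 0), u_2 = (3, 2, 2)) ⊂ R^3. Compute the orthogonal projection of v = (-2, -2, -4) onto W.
proj_W(v) = (-10/3, -4/3, -8/3)

Set up U = [u_1 | ... | u_2] ∈ R^(3×2). The projector onto W = col(U) is P = U (U^T U)^(-1) U^T.
Compute U^T U =
  [5, 7]
  [7, 17],
and U^T v = (-6, -18).
Solve U^T U · c = U^T v for the coefficients: c = (2/3, -4/3). The projection is proj_W(v) = U c.
Check: (v - proj_W(v)) · u_1 = 0  (should be 0).
Check: (v - proj_W(v)) · u_2 = 0  (should be 0).
Result: proj_W(v) = (-10/3, -4/3, -8/3).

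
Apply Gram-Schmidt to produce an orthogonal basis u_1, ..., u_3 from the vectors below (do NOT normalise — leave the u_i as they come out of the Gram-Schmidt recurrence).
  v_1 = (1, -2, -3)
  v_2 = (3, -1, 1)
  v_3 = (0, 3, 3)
Orthogonal basis:
  u_1 = (1, -2, -3)
  u_2 = (20/7, -5/7, 10/7)
  u_3 = (1/2, 1, -1/2)

Apply the Gram-Schmidt recurrence
  u_1 = v_1
  u_i = v_i − Σ_{j<i} ((v_i · u_j) / (u_j · u_j)) · u_j.

Step by step this gives:
  u_1 = (1, -2, -3)
  u_2 = (20/7, -5/7, 10/7)
  u_3 = (1/2, 1, -1/2)

Orthogonality check:
  u_2 · u_1 = 0 (should be 0)
  u_3 · u_1 = 0 (should be 0)
  u_3 · u_2 = 0 (should be 0)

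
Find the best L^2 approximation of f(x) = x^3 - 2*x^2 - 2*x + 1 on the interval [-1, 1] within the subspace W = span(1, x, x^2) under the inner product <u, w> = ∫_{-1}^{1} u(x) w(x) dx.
g(x) = -2*x^2 - 7*x/5 + 1

The best approximation g ∈ W is the orthogonal projection of f onto W. Writing g = a_0 + a_1 x + a_2 x^2, the coefficients solve the normal equations G · a = b where
  G_{ij} = <φ_i, φ_j> and b_i = <f, φ_i>, with φ_0 = 1, φ_1 = x, φ_2 = x^2.
G =
  [2, 0, 2/3]
  [0, 2/3, 0]
  [2/3, 0, 2/5],
b = (2/3, -14/15, -2/15).
Solving gives a_0 = 1, a_1 = -7/5, a_2 = -2, so
  g(x) = -2*x^2 - 7*x/5 + 1.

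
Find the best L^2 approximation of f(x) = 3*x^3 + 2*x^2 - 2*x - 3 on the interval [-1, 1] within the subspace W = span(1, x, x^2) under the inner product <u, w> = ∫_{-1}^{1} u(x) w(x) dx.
g(x) = 2*x^2 - x/5 - 3

The best approximation g ∈ W is the orthogonal projection of f onto W. Writing g = a_0 + a_1 x + a_2 x^2, the coefficients solve the normal equations G · a = b where
  G_{ij} = <φ_i, φ_j> and b_i = <f, φ_i>, with φ_0 = 1, φ_1 = x, φ_2 = x^2.
G =
  [2, 0, 2/3]
  [0, 2/3, 0]
  [2/3, 0, 2/5],
b = (-14/3, -2/15, -6/5).
Solving gives a_0 = -3, a_1 = -1/5, a_2 = 2, so
  g(x) = 2*x^2 - x/5 - 3.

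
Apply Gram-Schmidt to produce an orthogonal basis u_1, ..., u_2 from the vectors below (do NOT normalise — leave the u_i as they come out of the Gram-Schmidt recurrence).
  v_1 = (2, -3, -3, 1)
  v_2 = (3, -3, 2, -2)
Orthogonal basis:
  u_1 = (2, -3, -3, 1)
  u_2 = (55/23, -48/23, 67/23, -53/23)

Apply the Gram-Schmidt recurrence
  u_1 = v_1
  u_i = v_i − Σ_{j<i} ((v_i · u_j) / (u_j · u_j)) · u_j.

Step by step this gives:
  u_1 = (2, -3, -3, 1)
  u_2 = (55/23, -48/23, 67/23, -53/23)

Orthogonality check:
  u_2 · u_1 = 0 (should be 0)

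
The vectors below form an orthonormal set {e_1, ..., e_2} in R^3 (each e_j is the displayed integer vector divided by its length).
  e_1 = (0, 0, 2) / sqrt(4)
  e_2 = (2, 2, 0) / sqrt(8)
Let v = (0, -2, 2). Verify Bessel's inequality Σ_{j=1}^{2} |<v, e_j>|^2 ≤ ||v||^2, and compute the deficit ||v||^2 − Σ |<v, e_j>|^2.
Σ |<v, e_j>|^2 = 6; ||v||^2 = 8; deficit = 2

Write each e_j = u_j / sqrt(<u_j, u_j>) where u_j is the displayed integer vector. Then <v, e_j> = <v, u_j> / sqrt(<u_j, u_j>), so |<v, e_j>|^2 = <v, u_j>^2 / <u_j, u_j>.
Coefficients: <v, e_1> = 4/sqrt(4), <v, e_2> = -4/sqrt(8).
Square and sum: Σ |<v, e_j>|^2 = 6.
Compute ||v||^2 = v·v = 8.
Deficit = 8 − 6 = 2 ≥ 0, confirming Bessel's inequality. (The deficit equals ||v − Σ <v,e_j> e_j||^2, the squared distance from v to span{e_j}.)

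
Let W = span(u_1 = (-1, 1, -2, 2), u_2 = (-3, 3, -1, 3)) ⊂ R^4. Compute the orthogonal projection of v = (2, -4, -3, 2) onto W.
proj_W(v) = (50/21, -50/21, -55/14, 19/42)

Set up U = [u_1 | ... | u_2] ∈ R^(4×2). The projector onto W = col(U) is P = U (U^T U)^(-1) U^T.
Compute U^T U =
  [10, 14]
  [14, 28],
and U^T v = (4, -9).
Solve U^T U · c = U^T v for the coefficients: c = (17/6, -73/42). The projection is proj_W(v) = U c.
Check: (v - proj_W(v)) · u_1 = 0  (should be 0).
Check: (v - proj_W(v)) · u_2 = 0  (should be 0).
Result: proj_W(v) = (50/21, -50/21, -55/14, 19/42).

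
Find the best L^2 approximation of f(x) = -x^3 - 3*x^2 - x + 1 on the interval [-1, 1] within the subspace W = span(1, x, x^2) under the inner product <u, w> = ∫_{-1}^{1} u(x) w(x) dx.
g(x) = -3*x^2 - 8*x/5 + 1

The best approximation g ∈ W is the orthogonal projection of f onto W. Writing g = a_0 + a_1 x + a_2 x^2, the coefficients solve the normal equations G · a = b where
  G_{ij} = <φ_i, φ_j> and b_i = <f, φ_i>, with φ_0 = 1, φ_1 = x, φ_2 = x^2.
G =
  [2, 0, 2/3]
  [0, 2/3, 0]
  [2/3, 0, 2/5],
b = (0, -16/15, -8/15).
Solving gives a_0 = 1, a_1 = -8/5, a_2 = -3, so
  g(x) = -3*x^2 - 8*x/5 + 1.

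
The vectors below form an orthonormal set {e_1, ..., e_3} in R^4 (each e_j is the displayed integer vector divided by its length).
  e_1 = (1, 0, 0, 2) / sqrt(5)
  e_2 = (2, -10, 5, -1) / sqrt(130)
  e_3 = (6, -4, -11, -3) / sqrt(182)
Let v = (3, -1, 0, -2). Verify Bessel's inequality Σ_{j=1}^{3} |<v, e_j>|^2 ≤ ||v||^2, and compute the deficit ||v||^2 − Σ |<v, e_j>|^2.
Σ |<v, e_j>|^2 = 7; ||v||^2 = 14; deficit = 7

Write each e_j = u_j / sqrt(<u_j, u_j>) where u_j is the displayed integer vector. Then <v, e_j> = <v, u_j> / sqrt(<u_j, u_j>), so |<v, e_j>|^2 = <v, u_j>^2 / <u_j, u_j>.
Coefficients: <v, e_1> = -1/sqrt(5), <v, e_2> = 18/sqrt(130), <v, e_3> = 28/sqrt(182).
Square and sum: Σ |<v, e_j>|^2 = 7.
Compute ||v||^2 = v·v = 14.
Deficit = 14 − 7 = 7 ≥ 0, confirming Bessel's inequality. (The deficit equals ||v − Σ <v,e_j> e_j||^2, the squared distance from v to span{e_j}.)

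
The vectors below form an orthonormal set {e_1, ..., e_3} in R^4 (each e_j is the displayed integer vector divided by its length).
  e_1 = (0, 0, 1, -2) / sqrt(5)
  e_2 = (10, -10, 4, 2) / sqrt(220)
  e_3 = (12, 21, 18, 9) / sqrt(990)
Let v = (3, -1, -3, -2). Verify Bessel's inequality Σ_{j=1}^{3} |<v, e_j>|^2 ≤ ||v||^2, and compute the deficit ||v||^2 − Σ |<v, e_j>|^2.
Σ |<v, e_j>|^2 = 61/10; ||v||^2 = 23; deficit = 169/10

Write each e_j = u_j / sqrt(<u_j, u_j>) where u_j is the displayed integer vector. Then <v, e_j> = <v, u_j> / sqrt(<u_j, u_j>), so |<v, e_j>|^2 = <v, u_j>^2 / <u_j, u_j>.
Coefficients: <v, e_1> = 1/sqrt(5), <v, e_2> = 24/sqrt(220), <v, e_3> = -57/sqrt(990).
Square and sum: Σ |<v, e_j>|^2 = 61/10.
Compute ||v||^2 = v·v = 23.
Deficit = 23 − 61/10 = 169/10 ≥ 0, confirming Bessel's inequality. (The deficit equals ||v − Σ <v,e_j> e_j||^2, the squared distance from v to span{e_j}.)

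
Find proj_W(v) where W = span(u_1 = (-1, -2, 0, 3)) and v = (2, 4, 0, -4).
proj_W(v) = (11/7, 22/7, 0, -33/7)

Set up U = [u_1 | ... | u_1] ∈ R^(4×1). The projector onto W = col(U) is P = U (U^T U)^(-1) U^T.
Compute U^T U =
  [14],
and U^T v = (-22).
Solve U^T U · c = U^T v for the coefficients: c = (-11/7). The projection is proj_W(v) = U c.
Check: (v - proj_W(v)) · u_1 = 0  (should be 0).
Result: proj_W(v) = (11/7, 22/7, 0, -33/7).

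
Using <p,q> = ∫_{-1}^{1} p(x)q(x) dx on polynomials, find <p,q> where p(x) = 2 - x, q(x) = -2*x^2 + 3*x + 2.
<p,q> = 10/3

Expand the product: p(x)·q(x) = 2*x^3 - 7*x^2 + 4*x + 4.
∫_{-1}^{1} of each monomial x^k gives [2/(k+1) if k even, 0 if k odd]. Integrating term-by-term (or equivalently evaluating the antiderivative F(x) = x^4/2 - 7*x^3/3 + 2*x^2 + 4*x at the endpoints):
  F(1) − F(−1) = 25/6 − (5/6) = 10/3.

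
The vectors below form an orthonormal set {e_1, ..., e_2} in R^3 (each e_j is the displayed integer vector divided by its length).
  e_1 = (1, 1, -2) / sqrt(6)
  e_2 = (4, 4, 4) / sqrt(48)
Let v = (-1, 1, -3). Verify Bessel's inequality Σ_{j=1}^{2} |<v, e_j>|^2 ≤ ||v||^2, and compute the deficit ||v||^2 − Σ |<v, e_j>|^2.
Σ |<v, e_j>|^2 = 9; ||v||^2 = 11; deficit = 2

Write each e_j = u_j / sqrt(<u_j, u_j>) where u_j is the displayed integer vector. Then <v, e_j> = <v, u_j> / sqrt(<u_j, u_j>), so |<v, e_j>|^2 = <v, u_j>^2 / <u_j, u_j>.
Coefficients: <v, e_1> = 6/sqrt(6), <v, e_2> = -12/sqrt(48).
Square and sum: Σ |<v, e_j>|^2 = 9.
Compute ||v||^2 = v·v = 11.
Deficit = 11 − 9 = 2 ≥ 0, confirming Bessel's inequality. (The deficit equals ||v − Σ <v,e_j> e_j||^2, the squared distance from v to span{e_j}.)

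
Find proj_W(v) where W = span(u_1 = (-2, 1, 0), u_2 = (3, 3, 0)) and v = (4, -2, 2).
proj_W(v) = (4, -2, 0)

Set up U = [u_1 | ... | u_2] ∈ R^(3×2). The projector onto W = col(U) is P = U (U^T U)^(-1) U^T.
Compute U^T U =
  [5, -3]
  [-3, 18],
and U^T v = (-10, 6).
Solve U^T U · c = U^T v for the coefficients: c = (-2, 0). The projection is proj_W(v) = U c.
Check: (v - proj_W(v)) · u_1 = 0  (should be 0).
Check: (v - proj_W(v)) · u_2 = 0  (should be 0).
Result: proj_W(v) = (4, -2, 0).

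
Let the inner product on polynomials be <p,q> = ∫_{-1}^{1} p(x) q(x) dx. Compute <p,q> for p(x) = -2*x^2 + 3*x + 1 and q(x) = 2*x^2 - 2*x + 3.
<p,q> = -34/15

Expand the product: p(x)·q(x) = -4*x^4 + 10*x^3 - 10*x^2 + 7*x + 3.
∫_{-1}^{1} of each monomial x^k gives [2/(k+1) if k even, 0 if k odd]. Integrating term-by-term (or equivalently evaluating the antiderivative F(x) = -4*x^5/5 + 5*x^4/2 - 10*x^3/3 + 7*x^2/2 + 3*x at the endpoints):
  F(1) − F(−1) = 73/15 − (107/15) = -34/15.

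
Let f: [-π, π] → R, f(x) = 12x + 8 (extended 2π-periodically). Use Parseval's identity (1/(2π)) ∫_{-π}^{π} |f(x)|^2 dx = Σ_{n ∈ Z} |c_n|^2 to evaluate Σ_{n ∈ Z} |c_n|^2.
Σ |c_n|^2 = 48π^2 + 64

Expand and integrate term by term over [-π, π]:
  ∫ (12x)^2 dx = 144·(2π^3/3); ∫ 2·12·(8)·x dx = 0 (odd integrand); ∫ 8^2 dx = 64·2π.
So (1/(2π)) ∫_{-π}^{π} (12x + 8)^2 dx = 144π^2/3 + 64 = 48π^2 + 64.
Parseval ⇒ Σ |c_n|^2 = 48π^2 + 64.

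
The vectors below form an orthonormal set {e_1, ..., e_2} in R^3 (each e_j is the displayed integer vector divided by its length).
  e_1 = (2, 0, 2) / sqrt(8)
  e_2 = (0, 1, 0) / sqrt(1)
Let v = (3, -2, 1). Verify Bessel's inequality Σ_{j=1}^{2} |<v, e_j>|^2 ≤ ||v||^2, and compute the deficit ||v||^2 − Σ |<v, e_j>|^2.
Σ |<v, e_j>|^2 = 12; ||v||^2 = 14; deficit = 2

Write each e_j = u_j / sqrt(<u_j, u_j>) where u_j is the displayed integer vector. Then <v, e_j> = <v, u_j> / sqrt(<u_j, u_j>), so |<v, e_j>|^2 = <v, u_j>^2 / <u_j, u_j>.
Coefficients: <v, e_1> = 8/sqrt(8), <v, e_2> = -2/sqrt(1).
Square and sum: Σ |<v, e_j>|^2 = 12.
Compute ||v||^2 = v·v = 14.
Deficit = 14 − 12 = 2 ≥ 0, confirming Bessel's inequality. (The deficit equals ||v − Σ <v,e_j> e_j||^2, the squared distance from v to span{e_j}.)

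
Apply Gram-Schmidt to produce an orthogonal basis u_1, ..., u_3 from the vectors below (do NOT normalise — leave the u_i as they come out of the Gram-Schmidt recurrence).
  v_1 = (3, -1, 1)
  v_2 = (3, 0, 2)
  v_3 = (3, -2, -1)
Orthogonal basis:
  u_1 = (3, -1, 1)
  u_2 = (0, 1, 1)
  u_3 = (3/11, 9/22, -9/22)

Apply the Gram-Schmidt recurrence
  u_1 = v_1
  u_i = v_i − Σ_{j<i} ((v_i · u_j) / (u_j · u_j)) · u_j.

Step by step this gives:
  u_1 = (3, -1, 1)
  u_2 = (0, 1, 1)
  u_3 = (3/11, 9/22, -9/22)

Orthogonality check:
  u_2 · u_1 = 0 (should be 0)
  u_3 · u_1 = 0 (should be 0)
  u_3 · u_2 = 0 (should be 0)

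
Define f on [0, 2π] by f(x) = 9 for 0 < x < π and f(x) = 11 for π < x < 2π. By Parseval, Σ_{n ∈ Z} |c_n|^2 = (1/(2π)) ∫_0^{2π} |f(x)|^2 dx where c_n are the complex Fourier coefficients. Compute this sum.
Σ |c_n|^2 = 101

Parseval equates the L^2 energy of f (normalised by 1/(2π)) with the ℓ^2 sum of its Fourier coefficients: (1/(2π)) ∫_0^{2π} |f|^2 = Σ |c_n|^2.
Compute the left side: (1/(2π)) [∫_0^π 9^2 dx + ∫_π^{2π} 11^2 dx] = (1/(2π)) · (81π + 121π) = (81 + 121)/2 = 101.
So Σ_{n ∈ Z} |c_n|^2 = 101.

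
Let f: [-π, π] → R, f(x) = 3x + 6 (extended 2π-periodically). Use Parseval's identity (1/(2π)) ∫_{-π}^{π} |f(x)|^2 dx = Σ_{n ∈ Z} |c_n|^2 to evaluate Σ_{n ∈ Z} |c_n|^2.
Σ |c_n|^2 = 3π^2 + 36

Expand and integrate term by term over [-π, π]:
  ∫ (3x)^2 dx = 9·(2π^3/3); ∫ 2·3·(6)·x dx = 0 (odd integrand); ∫ 6^2 dx = 36·2π.
So (1/(2π)) ∫_{-π}^{π} (3x + 6)^2 dx = 9π^2/3 + 36 = 3π^2 + 36.
Parseval ⇒ Σ |c_n|^2 = 3π^2 + 36.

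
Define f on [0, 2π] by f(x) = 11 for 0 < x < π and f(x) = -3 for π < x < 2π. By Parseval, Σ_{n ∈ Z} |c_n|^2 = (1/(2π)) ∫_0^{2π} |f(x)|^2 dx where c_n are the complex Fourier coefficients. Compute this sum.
Σ |c_n|^2 = 65

Parseval equates the L^2 energy of f (normalised by 1/(2π)) with the ℓ^2 sum of its Fourier coefficients: (1/(2π)) ∫_0^{2π} |f|^2 = Σ |c_n|^2.
Compute the left side: (1/(2π)) [∫_0^π 11^2 dx + ∫_π^{2π} (-3)^2 dx] = (1/(2π)) · (121π + 9π) = (121 + 9)/2 = 65.
So Σ_{n ∈ Z} |c_n|^2 = 65.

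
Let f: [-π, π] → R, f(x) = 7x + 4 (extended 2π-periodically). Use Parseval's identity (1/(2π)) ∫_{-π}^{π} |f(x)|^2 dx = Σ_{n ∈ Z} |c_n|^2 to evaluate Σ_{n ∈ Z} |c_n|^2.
Σ |c_n|^2 = 49π^2/3 + 16

Expand and integrate term by term over [-π, π]:
  ∫ (7x)^2 dx = 49·(2π^3/3); ∫ 2·7·(4)·x dx = 0 (odd integrand); ∫ 4^2 dx = 16·2π.
So (1/(2π)) ∫_{-π}^{π} (7x + 4)^2 dx = 49π^2/3 + 16 = 49π^2/3 + 16.
Parseval ⇒ Σ |c_n|^2 = 49π^2/3 + 16.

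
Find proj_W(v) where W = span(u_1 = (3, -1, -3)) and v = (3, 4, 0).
proj_W(v) = (15/19, -5/19, -15/19)

Set up U = [u_1 | ... | u_1] ∈ R^(3×1). The projector onto W = col(U) is P = U (U^T U)^(-1) U^T.
Compute U^T U =
  [19],
and U^T v = (5).
Solve U^T U · c = U^T v for the coefficients: c = (5/19). The projection is proj_W(v) = U c.
Check: (v - proj_W(v)) · u_1 = 0  (should be 0).
Result: proj_W(v) = (15/19, -5/19, -15/19).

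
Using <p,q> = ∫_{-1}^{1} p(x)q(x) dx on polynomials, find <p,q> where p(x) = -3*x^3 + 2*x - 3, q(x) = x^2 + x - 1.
<p,q> = 62/15

Expand the product: p(x)·q(x) = -3*x^5 - 3*x^4 + 5*x^3 - x^2 - 5*x + 3.
∫_{-1}^{1} of each monomial x^k gives [2/(k+1) if k even, 0 if k odd]. Integrating term-by-term (or equivalently evaluating the antiderivative F(x) = -x^6/2 - 3*x^5/5 + 5*x^4/4 - x^3/3 - 5*x^2/2 + 3*x at the endpoints):
  F(1) − F(−1) = 19/60 − (-229/60) = 62/15.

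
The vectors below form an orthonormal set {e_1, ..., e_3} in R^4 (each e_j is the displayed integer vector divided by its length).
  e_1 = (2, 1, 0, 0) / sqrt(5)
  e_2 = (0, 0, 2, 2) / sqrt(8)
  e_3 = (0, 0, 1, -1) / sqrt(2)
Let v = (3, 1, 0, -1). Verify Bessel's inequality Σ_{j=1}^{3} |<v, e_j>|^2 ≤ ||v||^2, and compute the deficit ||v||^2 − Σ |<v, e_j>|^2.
Σ |<v, e_j>|^2 = 54/5; ||v||^2 = 11; deficit = 1/5

Write each e_j = u_j / sqrt(<u_j, u_j>) where u_j is the displayed integer vector. Then <v, e_j> = <v, u_j> / sqrt(<u_j, u_j>), so |<v, e_j>|^2 = <v, u_j>^2 / <u_j, u_j>.
Coefficients: <v, e_1> = 7/sqrt(5), <v, e_2> = -2/sqrt(8), <v, e_3> = 1/sqrt(2).
Square and sum: Σ |<v, e_j>|^2 = 54/5.
Compute ||v||^2 = v·v = 11.
Deficit = 11 − 54/5 = 1/5 ≥ 0, confirming Bessel's inequality. (The deficit equals ||v − Σ <v,e_j> e_j||^2, the squared distance from v to span{e_j}.)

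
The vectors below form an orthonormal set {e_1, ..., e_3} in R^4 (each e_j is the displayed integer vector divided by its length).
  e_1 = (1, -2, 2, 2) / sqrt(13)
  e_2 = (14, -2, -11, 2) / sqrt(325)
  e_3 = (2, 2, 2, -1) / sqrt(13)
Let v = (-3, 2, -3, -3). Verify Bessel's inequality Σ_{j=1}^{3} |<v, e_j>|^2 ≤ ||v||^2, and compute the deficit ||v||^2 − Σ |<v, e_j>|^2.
Σ |<v, e_j>|^2 = 10011/325; ||v||^2 = 31; deficit = 64/325

Write each e_j = u_j / sqrt(<u_j, u_j>) where u_j is the displayed integer vector. Then <v, e_j> = <v, u_j> / sqrt(<u_j, u_j>), so |<v, e_j>|^2 = <v, u_j>^2 / <u_j, u_j>.
Coefficients: <v, e_1> = -19/sqrt(13), <v, e_2> = -19/sqrt(325), <v, e_3> = -5/sqrt(13).
Square and sum: Σ |<v, e_j>|^2 = 10011/325.
Compute ||v||^2 = v·v = 31.
Deficit = 31 − 10011/325 = 64/325 ≥ 0, confirming Bessel's inequality. (The deficit equals ||v − Σ <v,e_j> e_j||^2, the squared distance from v to span{e_j}.)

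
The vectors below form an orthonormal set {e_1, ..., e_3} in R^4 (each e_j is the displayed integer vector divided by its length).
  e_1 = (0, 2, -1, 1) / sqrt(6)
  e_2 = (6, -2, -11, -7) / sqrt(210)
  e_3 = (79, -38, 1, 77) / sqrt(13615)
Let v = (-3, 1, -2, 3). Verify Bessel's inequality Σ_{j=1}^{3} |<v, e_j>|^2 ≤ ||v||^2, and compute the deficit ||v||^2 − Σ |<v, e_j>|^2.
Σ |<v, e_j>|^2 = 3906/389; ||v||^2 = 23; deficit = 5041/389

Write each e_j = u_j / sqrt(<u_j, u_j>) where u_j is the displayed integer vector. Then <v, e_j> = <v, u_j> / sqrt(<u_j, u_j>), so |<v, e_j>|^2 = <v, u_j>^2 / <u_j, u_j>.
Coefficients: <v, e_1> = 7/sqrt(6), <v, e_2> = -19/sqrt(210), <v, e_3> = -46/sqrt(13615).
Square and sum: Σ |<v, e_j>|^2 = 3906/389.
Compute ||v||^2 = v·v = 23.
Deficit = 23 − 3906/389 = 5041/389 ≥ 0, confirming Bessel's inequality. (The deficit equals ||v − Σ <v,e_j> e_j||^2, the squared distance from v to span{e_j}.)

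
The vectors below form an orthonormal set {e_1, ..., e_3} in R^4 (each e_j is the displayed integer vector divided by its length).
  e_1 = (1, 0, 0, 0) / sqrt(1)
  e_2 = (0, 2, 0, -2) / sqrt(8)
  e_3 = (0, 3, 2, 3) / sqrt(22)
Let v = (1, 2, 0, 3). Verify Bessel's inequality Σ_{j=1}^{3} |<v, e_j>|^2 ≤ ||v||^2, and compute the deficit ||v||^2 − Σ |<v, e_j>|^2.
Σ |<v, e_j>|^2 = 129/11; ||v||^2 = 14; deficit = 25/11

Write each e_j = u_j / sqrt(<u_j, u_j>) where u_j is the displayed integer vector. Then <v, e_j> = <v, u_j> / sqrt(<u_j, u_j>), so |<v, e_j>|^2 = <v, u_j>^2 / <u_j, u_j>.
Coefficients: <v, e_1> = 1/sqrt(1), <v, e_2> = -2/sqrt(8), <v, e_3> = 15/sqrt(22).
Square and sum: Σ |<v, e_j>|^2 = 129/11.
Compute ||v||^2 = v·v = 14.
Deficit = 14 − 129/11 = 25/11 ≥ 0, confirming Bessel's inequality. (The deficit equals ||v − Σ <v,e_j> e_j||^2, the squared distance from v to span{e_j}.)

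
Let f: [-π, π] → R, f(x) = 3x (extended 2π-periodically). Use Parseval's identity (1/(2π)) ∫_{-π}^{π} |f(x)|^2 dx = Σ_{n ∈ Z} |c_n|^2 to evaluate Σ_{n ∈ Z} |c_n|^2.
Σ |c_n|^2 = 3π^2

Expand and integrate term by term over [-π, π]:
  ∫ (3x)^2 dx = 9·(2π^3/3); ∫ 2·3·(0)·x dx = 0 (odd integrand); ∫ 0^2 dx = 0·2π.
So (1/(2π)) ∫_{-π}^{π} (3x)^2 dx = 9π^2/3 + 0 = 3π^2.
Parseval ⇒ Σ |c_n|^2 = 3π^2.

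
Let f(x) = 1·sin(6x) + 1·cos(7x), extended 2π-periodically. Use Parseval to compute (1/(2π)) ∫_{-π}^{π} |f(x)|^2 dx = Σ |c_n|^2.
Σ |c_n|^2 = 1

Expand |f|^2 and use orthogonality of {sin(nx), cos(mx)} on [-π, π]:
  ∫_{-π}^{π} sin(nx)^2 dx = π, ∫ cos(mx)^2 dx = π, and cross terms integrate to 0.
So ∫_{-π}^{π} f(x)^2 dx = 1^2 · π + 1^2 · π = (1 + 1)π.
Divide by 2π: (1 + 1)/2 = 1.
By Parseval, this equals Σ |c_n|^2.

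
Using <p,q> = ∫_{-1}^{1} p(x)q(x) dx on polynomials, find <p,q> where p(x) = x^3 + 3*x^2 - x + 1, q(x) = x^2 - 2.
<p,q> = -92/15

Expand the product: p(x)·q(x) = x^5 + 3*x^4 - 3*x^3 - 5*x^2 + 2*x - 2.
∫_{-1}^{1} of each monomial x^k gives [2/(k+1) if k even, 0 if k odd]. Integrating term-by-term (or equivalently evaluating the antiderivative F(x) = x^6/6 + 3*x^5/5 - 3*x^4/4 - 5*x^3/3 + x^2 - 2*x at the endpoints):
  F(1) − F(−1) = -53/20 − (209/60) = -92/15.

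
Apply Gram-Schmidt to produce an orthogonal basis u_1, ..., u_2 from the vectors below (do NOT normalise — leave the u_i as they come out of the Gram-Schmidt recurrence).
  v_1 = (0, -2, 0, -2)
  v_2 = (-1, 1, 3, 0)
Orthogonal basis:
  u_1 = (0, -2, 0, -2)
  u_2 = (-1, 1/2, 3, -1/2)

Apply the Gram-Schmidt recurrence
  u_1 = v_1
  u_i = v_i − Σ_{j<i} ((v_i · u_j) / (u_j · u_j)) · u_j.

Step by step this gives:
  u_1 = (0, -2, 0, -2)
  u_2 = (-1, 1/2, 3, -1/2)

Orthogonality check:
  u_2 · u_1 = 0 (should be 0)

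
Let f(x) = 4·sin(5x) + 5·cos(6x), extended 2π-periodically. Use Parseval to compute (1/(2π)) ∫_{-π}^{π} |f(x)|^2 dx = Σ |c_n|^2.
Σ |c_n|^2 = 41/2

Expand |f|^2 and use orthogonality of {sin(nx), cos(mx)} on [-π, π]:
  ∫_{-π}^{π} sin(nx)^2 dx = π, ∫ cos(mx)^2 dx = π, and cross terms integrate to 0.
So ∫_{-π}^{π} f(x)^2 dx = 4^2 · π + 5^2 · π = (16 + 25)π.
Divide by 2π: (16 + 25)/2 = 41/2.
By Parseval, this equals Σ |c_n|^2.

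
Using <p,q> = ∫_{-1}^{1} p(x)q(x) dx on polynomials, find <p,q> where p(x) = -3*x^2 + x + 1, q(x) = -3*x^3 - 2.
<p,q> = -6/5

Expand the product: p(x)·q(x) = 9*x^5 - 3*x^4 - 3*x^3 + 6*x^2 - 2*x - 2.
∫_{-1}^{1} of each monomial x^k gives [2/(k+1) if k even, 0 if k odd]. Integrating term-by-term (or equivalently evaluating the antiderivative F(x) = 3*x^6/2 - 3*x^5/5 - 3*x^4/4 + 2*x^3 - x^2 - 2*x at the endpoints):
  F(1) − F(−1) = -17/20 − (7/20) = -6/5.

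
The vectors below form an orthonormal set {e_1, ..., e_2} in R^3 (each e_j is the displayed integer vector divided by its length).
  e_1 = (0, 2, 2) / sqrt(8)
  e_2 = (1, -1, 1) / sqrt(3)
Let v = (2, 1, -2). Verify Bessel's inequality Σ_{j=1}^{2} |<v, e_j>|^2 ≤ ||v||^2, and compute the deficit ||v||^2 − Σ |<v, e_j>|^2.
Σ |<v, e_j>|^2 = 5/6; ||v||^2 = 9; deficit = 49/6

Write each e_j = u_j / sqrt(<u_j, u_j>) where u_j is the displayed integer vector. Then <v, e_j> = <v, u_j> / sqrt(<u_j, u_j>), so |<v, e_j>|^2 = <v, u_j>^2 / <u_j, u_j>.
Coefficients: <v, e_1> = -2/sqrt(8), <v, e_2> = -1/sqrt(3).
Square and sum: Σ |<v, e_j>|^2 = 5/6.
Compute ||v||^2 = v·v = 9.
Deficit = 9 − 5/6 = 49/6 ≥ 0, confirming Bessel's inequality. (The deficit equals ||v − Σ <v,e_j> e_j||^2, the squared distance from v to span{e_j}.)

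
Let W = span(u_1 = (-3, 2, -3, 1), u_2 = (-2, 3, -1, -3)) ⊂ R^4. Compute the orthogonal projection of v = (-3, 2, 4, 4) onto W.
proj_W(v) = (-37/77, -26/77, -337/385, 619/385)

Set up U = [u_1 | ... | u_2] ∈ R^(4×2). The projector onto W = col(U) is P = U (U^T U)^(-1) U^T.
Compute U^T U =
  [23, 12]
  [12, 23],
and U^T v = (5, -4).
Solve U^T U · c = U^T v for the coefficients: c = (163/385, -152/385). The projection is proj_W(v) = U c.
Check: (v - proj_W(v)) · u_1 = 0  (should be 0).
Check: (v - proj_W(v)) · u_2 = 0  (should be 0).
Result: proj_W(v) = (-37/77, -26/77, -337/385, 619/385).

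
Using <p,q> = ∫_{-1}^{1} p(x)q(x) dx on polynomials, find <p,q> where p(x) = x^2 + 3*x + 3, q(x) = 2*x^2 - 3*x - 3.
<p,q> = -106/5

Expand the product: p(x)·q(x) = 2*x^4 + 3*x^3 - 6*x^2 - 18*x - 9.
∫_{-1}^{1} of each monomial x^k gives [2/(k+1) if k even, 0 if k odd]. Integrating term-by-term (or equivalently evaluating the antiderivative F(x) = 2*x^5/5 + 3*x^4/4 - 2*x^3 - 9*x^2 - 9*x at the endpoints):
  F(1) − F(−1) = -377/20 − (47/20) = -106/5.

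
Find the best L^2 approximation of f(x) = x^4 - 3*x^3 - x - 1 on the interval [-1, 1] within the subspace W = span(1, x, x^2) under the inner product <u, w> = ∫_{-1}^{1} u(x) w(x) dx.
g(x) = 6*x^2/7 - 14*x/5 - 38/35

The best approximation g ∈ W is the orthogonal projection of f onto W. Writing g = a_0 + a_1 x + a_2 x^2, the coefficients solve the normal equations G · a = b where
  G_{ij} = <φ_i, φ_j> and b_i = <f, φ_i>, with φ_0 = 1, φ_1 = x, φ_2 = x^2.
G =
  [2, 0, 2/3]
  [0, 2/3, 0]
  [2/3, 0, 2/5],
b = (-8/5, -28/15, -8/21).
Solving gives a_0 = -38/35, a_1 = -14/5, a_2 = 6/7, so
  g(x) = 6*x^2/7 - 14*x/5 - 38/35.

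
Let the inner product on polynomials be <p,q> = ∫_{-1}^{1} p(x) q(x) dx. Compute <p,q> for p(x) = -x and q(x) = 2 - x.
<p,q> = 2/3

Expand the product: p(x)·q(x) = x^2 - 2*x.
∫_{-1}^{1} of each monomial x^k gives [2/(k+1) if k even, 0 if k odd]. Integrating term-by-term (or equivalently evaluating the antiderivative F(x) = x^3/3 - x^2 at the endpoints):
  F(1) − F(−1) = -2/3 − (-4/3) = 2/3.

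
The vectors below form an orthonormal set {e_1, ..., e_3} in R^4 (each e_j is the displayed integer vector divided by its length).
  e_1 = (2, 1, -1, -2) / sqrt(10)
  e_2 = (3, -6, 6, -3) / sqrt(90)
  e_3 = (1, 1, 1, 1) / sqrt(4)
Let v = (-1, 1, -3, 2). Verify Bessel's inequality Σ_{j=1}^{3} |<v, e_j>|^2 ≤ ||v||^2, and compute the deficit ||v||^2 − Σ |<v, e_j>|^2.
Σ |<v, e_j>|^2 = 51/4; ||v||^2 = 15; deficit = 9/4

Write each e_j = u_j / sqrt(<u_j, u_j>) where u_j is the displayed integer vector. Then <v, e_j> = <v, u_j> / sqrt(<u_j, u_j>), so |<v, e_j>|^2 = <v, u_j>^2 / <u_j, u_j>.
Coefficients: <v, e_1> = -2/sqrt(10), <v, e_2> = -33/sqrt(90), <v, e_3> = -1/sqrt(4).
Square and sum: Σ |<v, e_j>|^2 = 51/4.
Compute ||v||^2 = v·v = 15.
Deficit = 15 − 51/4 = 9/4 ≥ 0, confirming Bessel's inequality. (The deficit equals ||v − Σ <v,e_j> e_j||^2, the squared distance from v to span{e_j}.)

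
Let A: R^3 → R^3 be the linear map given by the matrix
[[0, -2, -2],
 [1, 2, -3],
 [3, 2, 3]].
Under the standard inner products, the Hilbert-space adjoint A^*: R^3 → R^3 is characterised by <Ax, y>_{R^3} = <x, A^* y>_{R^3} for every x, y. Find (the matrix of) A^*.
A^* = A^T =
[[0, 1, 3],
 [-2, 2, 2],
 [-2, -3, 3]]

For real matrices with standard dot products, the defining identity <Ax, y> = <x, A^* y> gives (Ax)^T y = x^T (A^*) y, i.e. x^T A^T y = x^T (A^*) y. Since this holds for all x, y, we must have A^* = A^T. Therefore
A^* =
[[0, 1, 3],
 [-2, 2, 2],
 [-2, -3, 3]].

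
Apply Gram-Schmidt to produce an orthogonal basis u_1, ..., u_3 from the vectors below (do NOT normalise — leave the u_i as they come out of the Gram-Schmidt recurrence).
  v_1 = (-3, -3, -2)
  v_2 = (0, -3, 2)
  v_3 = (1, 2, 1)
Orthogonal basis:
  u_1 = (-3, -3, -2)
  u_2 = (15/22, -51/22, 27/11)
  u_3 = (-12/29, 6/29, 9/29)

Apply the Gram-Schmidt recurrence
  u_1 = v_1
  u_i = v_i − Σ_{j<i} ((v_i · u_j) / (u_j · u_j)) · u_j.

Step by step this gives:
  u_1 = (-3, -3, -2)
  u_2 = (15/22, -51/22, 27/11)
  u_3 = (-12/29, 6/29, 9/29)

Orthogonality check:
  u_2 · u_1 = 0 (should be 0)
  u_3 · u_1 = 0 (should be 0)
  u_3 · u_2 = 0 (should be 0)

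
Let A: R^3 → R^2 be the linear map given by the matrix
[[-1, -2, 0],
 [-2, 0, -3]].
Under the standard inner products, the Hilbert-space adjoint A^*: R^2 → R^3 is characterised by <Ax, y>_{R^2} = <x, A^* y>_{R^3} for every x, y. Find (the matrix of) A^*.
A^* = A^T =
[[-1, -2],
 [-2, 0],
 [0, -3]]

For real matrices with standard dot products, the defining identity <Ax, y> = <x, A^* y> gives (Ax)^T y = x^T (A^*) y, i.e. x^T A^T y = x^T (A^*) y. Since this holds for all x, y, we must have A^* = A^T. Therefore
A^* =
[[-1, -2],
 [-2, 0],
 [0, -3]].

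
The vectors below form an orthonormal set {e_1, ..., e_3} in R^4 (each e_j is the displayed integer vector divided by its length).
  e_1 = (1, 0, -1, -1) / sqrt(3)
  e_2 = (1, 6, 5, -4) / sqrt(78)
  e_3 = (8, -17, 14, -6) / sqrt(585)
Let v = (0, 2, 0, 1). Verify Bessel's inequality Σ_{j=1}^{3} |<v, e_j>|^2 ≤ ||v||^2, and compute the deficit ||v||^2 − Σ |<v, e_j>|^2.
Σ |<v, e_j>|^2 = 35/9; ||v||^2 = 5; deficit = 10/9

Write each e_j = u_j / sqrt(<u_j, u_j>) where u_j is the displayed integer vector. Then <v, e_j> = <v, u_j> / sqrt(<u_j, u_j>), so |<v, e_j>|^2 = <v, u_j>^2 / <u_j, u_j>.
Coefficients: <v, e_1> = -1/sqrt(3), <v, e_2> = 8/sqrt(78), <v, e_3> = -40/sqrt(585).
Square and sum: Σ |<v, e_j>|^2 = 35/9.
Compute ||v||^2 = v·v = 5.
Deficit = 5 − 35/9 = 10/9 ≥ 0, confirming Bessel's inequality. (The deficit equals ||v − Σ <v,e_j> e_j||^2, the squared distance from v to span{e_j}.)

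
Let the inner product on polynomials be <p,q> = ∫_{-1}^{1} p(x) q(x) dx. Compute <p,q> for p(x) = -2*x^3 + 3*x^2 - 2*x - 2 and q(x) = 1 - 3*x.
<p,q> = 22/5

Expand the product: p(x)·q(x) = 6*x^4 - 11*x^3 + 9*x^2 + 4*x - 2.
∫_{-1}^{1} of each monomial x^k gives [2/(k+1) if k even, 0 if k odd]. Integrating term-by-term (or equivalently evaluating the antiderivative F(x) = 6*x^5/5 - 11*x^4/4 + 3*x^3 + 2*x^2 - 2*x at the endpoints):
  F(1) − F(−1) = 29/20 − (-59/20) = 22/5.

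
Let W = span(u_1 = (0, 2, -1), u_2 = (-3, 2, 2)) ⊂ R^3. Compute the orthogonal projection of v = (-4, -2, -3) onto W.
proj_W(v) = (-4/9, -2/9, 5/9)

Set up U = [u_1 | ... | u_2] ∈ R^(3×2). The projector onto W = col(U) is P = U (U^T U)^(-1) U^T.
Compute U^T U =
  [5, 2]
  [2, 17],
and U^T v = (-1, 2).
Solve U^T U · c = U^T v for the coefficients: c = (-7/27, 4/27). The projection is proj_W(v) = U c.
Check: (v - proj_W(v)) · u_1 = 0  (should be 0).
Check: (v - proj_W(v)) · u_2 = 0  (should be 0).
Result: proj_W(v) = (-4/9, -2/9, 5/9).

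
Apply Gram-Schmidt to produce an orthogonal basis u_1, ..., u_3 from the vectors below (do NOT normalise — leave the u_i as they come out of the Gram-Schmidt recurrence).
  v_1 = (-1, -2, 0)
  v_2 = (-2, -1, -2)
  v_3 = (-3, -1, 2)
Orthogonal basis:
  u_1 = (-1, -2, 0)
  u_2 = (-6/5, 3/5, -2)
  u_3 = (-64/29, 32/29, 48/29)

Apply the Gram-Schmidt recurrence
  u_1 = v_1
  u_i = v_i − Σ_{j<i} ((v_i · u_j) / (u_j · u_j)) · u_j.

Step by step this gives:
  u_1 = (-1, -2, 0)
  u_2 = (-6/5, 3/5, -2)
  u_3 = (-64/29, 32/29, 48/29)

Orthogonality check:
  u_2 · u_1 = 0 (should be 0)
  u_3 · u_1 = 0 (should be 0)
  u_3 · u_2 = 0 (should be 0)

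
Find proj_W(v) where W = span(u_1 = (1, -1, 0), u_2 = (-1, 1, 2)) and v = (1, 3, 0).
proj_W(v) = (-1, 1, 0)

Set up U = [u_1 | ... | u_2] ∈ R^(3×2). The projector onto W = col(U) is P = U (U^T U)^(-1) U^T.
Compute U^T U =
  [2, -2]
  [-2, 6],
and U^T v = (-2, 2).
Solve U^T U · c = U^T v for the coefficients: c = (-1, 0). The projection is proj_W(v) = U c.
Check: (v - proj_W(v)) · u_1 = 0  (should be 0).
Check: (v - proj_W(v)) · u_2 = 0  (should be 0).
Result: proj_W(v) = (-1, 1, 0).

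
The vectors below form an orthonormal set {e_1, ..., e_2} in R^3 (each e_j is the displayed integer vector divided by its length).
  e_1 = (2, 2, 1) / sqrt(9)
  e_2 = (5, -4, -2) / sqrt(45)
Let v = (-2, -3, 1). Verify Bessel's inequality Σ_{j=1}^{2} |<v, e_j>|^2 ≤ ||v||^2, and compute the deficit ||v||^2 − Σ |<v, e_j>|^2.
Σ |<v, e_j>|^2 = 9; ||v||^2 = 14; deficit = 5

Write each e_j = u_j / sqrt(<u_j, u_j>) where u_j is the displayed integer vector. Then <v, e_j> = <v, u_j> / sqrt(<u_j, u_j>), so |<v, e_j>|^2 = <v, u_j>^2 / <u_j, u_j>.
Coefficients: <v, e_1> = -9/sqrt(9), <v, e_2> = 0/sqrt(45).
Square and sum: Σ |<v, e_j>|^2 = 9.
Compute ||v||^2 = v·v = 14.
Deficit = 14 − 9 = 5 ≥ 0, confirming Bessel's inequality. (The deficit equals ||v − Σ <v,e_j> e_j||^2, the squared distance from v to span{e_j}.)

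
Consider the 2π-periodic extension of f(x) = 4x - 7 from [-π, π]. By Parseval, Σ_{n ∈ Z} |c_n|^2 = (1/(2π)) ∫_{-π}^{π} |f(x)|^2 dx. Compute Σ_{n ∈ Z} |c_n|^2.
Σ |c_n|^2 = 16π^2/3 + 49

Expand and integrate term by term over [-π, π]:
  ∫ (4x)^2 dx = 16·(2π^3/3); ∫ 2·4·(-7)·x dx = 0 (odd integrand); ∫ (-7)^2 dx = 49·2π.
So (1/(2π)) ∫_{-π}^{π} (4x - 7)^2 dx = 16π^2/3 + 49 = 16π^2/3 + 49.
Parseval ⇒ Σ |c_n|^2 = 16π^2/3 + 49.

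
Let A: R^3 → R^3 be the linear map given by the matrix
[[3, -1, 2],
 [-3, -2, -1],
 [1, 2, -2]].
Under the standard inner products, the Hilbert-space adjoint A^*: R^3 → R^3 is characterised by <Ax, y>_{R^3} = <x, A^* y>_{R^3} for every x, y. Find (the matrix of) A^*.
A^* = A^T =
[[3, -3, 1],
 [-1, -2, 2],
 [2, -1, -2]]

For real matrices with standard dot products, the defining identity <Ax, y> = <x, A^* y> gives (Ax)^T y = x^T (A^*) y, i.e. x^T A^T y = x^T (A^*) y. Since this holds for all x, y, we must have A^* = A^T. Therefore
A^* =
[[3, -3, 1],
 [-1, -2, 2],
 [2, -1, -2]].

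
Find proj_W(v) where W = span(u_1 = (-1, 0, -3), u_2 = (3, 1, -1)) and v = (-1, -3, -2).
proj_W(v) = (-197/110, -4/11, -191/110)

Set up U = [u_1 | ... | u_2] ∈ R^(3×2). The projector onto W = col(U) is P = U (U^T U)^(-1) U^T.
Compute U^T U =
  [10, 0]
  [0, 11],
and U^T v = (7, -4).
Solve U^T U · c = U^T v for the coefficients: c = (7/10, -4/11). The projection is proj_W(v) = U c.
Check: (v - proj_W(v)) · u_1 = 0  (should be 0).
Check: (v - proj_W(v)) · u_2 = 0  (should be 0).
Result: proj_W(v) = (-197/110, -4/11, -191/110).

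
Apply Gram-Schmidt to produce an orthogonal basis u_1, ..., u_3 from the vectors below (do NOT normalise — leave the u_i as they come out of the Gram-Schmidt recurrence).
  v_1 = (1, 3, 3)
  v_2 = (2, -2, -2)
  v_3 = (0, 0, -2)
Orthogonal basis:
  u_1 = (1, 3, 3)
  u_2 = (48/19, -8/19, -8/19)
  u_3 = (0, 1, -1)

Apply the Gram-Schmidt recurrence
  u_1 = v_1
  u_i = v_i − Σ_{j<i} ((v_i · u_j) / (u_j · u_j)) · u_j.

Step by step this gives:
  u_1 = (1, 3, 3)
  u_2 = (48/19, -8/19, -8/19)
  u_3 = (0, 1, -1)

Orthogonality check:
  u_2 · u_1 = 0 (should be 0)
  u_3 · u_1 = 0 (should be 0)
  u_3 · u_2 = 0 (should be 0)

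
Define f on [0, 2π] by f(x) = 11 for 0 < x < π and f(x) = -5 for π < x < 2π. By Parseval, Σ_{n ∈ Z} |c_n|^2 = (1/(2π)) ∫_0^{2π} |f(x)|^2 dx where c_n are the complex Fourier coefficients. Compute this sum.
Σ |c_n|^2 = 73

Parseval equates the L^2 energy of f (normalised by 1/(2π)) with the ℓ^2 sum of its Fourier coefficients: (1/(2π)) ∫_0^{2π} |f|^2 = Σ |c_n|^2.
Compute the left side: (1/(2π)) [∫_0^π 11^2 dx + ∫_π^{2π} (-5)^2 dx] = (1/(2π)) · (121π + 25π) = (121 + 25)/2 = 73.
So Σ_{n ∈ Z} |c_n|^2 = 73.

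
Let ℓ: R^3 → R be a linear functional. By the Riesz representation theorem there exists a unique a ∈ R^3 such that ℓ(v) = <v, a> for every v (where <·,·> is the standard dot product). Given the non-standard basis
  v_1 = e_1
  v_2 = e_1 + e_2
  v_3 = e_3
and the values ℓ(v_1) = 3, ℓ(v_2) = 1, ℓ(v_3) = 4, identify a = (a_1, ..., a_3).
a = (3, -2, 4)

Write a = (a_1, ..., a_3) in the standard basis. For each basis vector v_i, ℓ(v_i) = <v_i, a> is a linear equation in the a_j's. Collect the n equations into a matrix system V a = ℓ, where row i of V is v_i (expressed in the standard basis). Since V is invertible (lower-triangular with 1s on the diagonal, up to permutation), solve by back-substitution:
  V =
[[1, 0, 0],
 [1, 1, 0],
 [0, 0, 1]]
  V a = (3, 1, 4)
Solving gives a = (3, -2, 4).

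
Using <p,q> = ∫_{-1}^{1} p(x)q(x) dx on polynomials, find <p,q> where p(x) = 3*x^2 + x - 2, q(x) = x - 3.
<p,q> = 20/3

Expand the product: p(x)·q(x) = 3*x^3 - 8*x^2 - 5*x + 6.
∫_{-1}^{1} of each monomial x^k gives [2/(k+1) if k even, 0 if k odd]. Integrating term-by-term (or equivalently evaluating the antiderivative F(x) = 3*x^4/4 - 8*x^3/3 - 5*x^2/2 + 6*x at the endpoints):
  F(1) − F(−1) = 19/12 − (-61/12) = 20/3.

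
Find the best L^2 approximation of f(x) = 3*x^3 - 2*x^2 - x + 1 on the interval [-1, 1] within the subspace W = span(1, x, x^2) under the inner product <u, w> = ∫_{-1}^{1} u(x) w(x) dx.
g(x) = -2*x^2 + 4*x/5 + 1

The best approximation g ∈ W is the orthogonal projection of f onto W. Writing g = a_0 + a_1 x + a_2 x^2, the coefficients solve the normal equations G · a = b where
  G_{ij} = <φ_i, φ_j> and b_i = <f, φ_i>, with φ_0 = 1, φ_1 = x, φ_2 = x^2.
G =
  [2, 0, 2/3]
  [0, 2/3, 0]
  [2/3, 0, 2/5],
b = (2/3, 8/15, -2/15).
Solving gives a_0 = 1, a_1 = 4/5, a_2 = -2, so
  g(x) = -2*x^2 + 4*x/5 + 1.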